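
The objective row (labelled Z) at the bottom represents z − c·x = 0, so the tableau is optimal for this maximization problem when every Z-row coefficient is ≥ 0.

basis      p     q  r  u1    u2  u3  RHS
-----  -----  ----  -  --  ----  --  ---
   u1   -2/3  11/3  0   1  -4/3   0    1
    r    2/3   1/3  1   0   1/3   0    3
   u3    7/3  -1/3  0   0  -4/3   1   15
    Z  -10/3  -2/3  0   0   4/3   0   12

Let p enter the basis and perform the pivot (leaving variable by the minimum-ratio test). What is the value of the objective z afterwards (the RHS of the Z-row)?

27

Ratio test on column p — row 1: entry -2/3 ≤ 0; row 2: 3/(2/3) = 9/2; row 3: 15/(7/3) = 45/7. Minimum is 9/2 at row 2 (r leaves); pivot element 2/3.
Pivot on row 2; the Z-row RHS becomes 12 − (-10/3)·(9/2) = 27.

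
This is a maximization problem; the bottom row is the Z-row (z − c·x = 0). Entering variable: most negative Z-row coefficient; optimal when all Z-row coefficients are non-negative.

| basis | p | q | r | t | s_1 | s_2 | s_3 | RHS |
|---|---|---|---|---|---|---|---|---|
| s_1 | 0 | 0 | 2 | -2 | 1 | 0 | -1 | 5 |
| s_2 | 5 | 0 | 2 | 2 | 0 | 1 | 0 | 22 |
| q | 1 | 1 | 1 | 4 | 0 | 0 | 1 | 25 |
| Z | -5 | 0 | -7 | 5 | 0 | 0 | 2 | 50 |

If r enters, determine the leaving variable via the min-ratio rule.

Column r entries and ratios — s_1: 5/2 = 5/2; s_2: 22/2 = 11; q: 25/1 = 25.
Smallest ratio is 5/2 in the row of s_1, so s_1 leaves.

s_1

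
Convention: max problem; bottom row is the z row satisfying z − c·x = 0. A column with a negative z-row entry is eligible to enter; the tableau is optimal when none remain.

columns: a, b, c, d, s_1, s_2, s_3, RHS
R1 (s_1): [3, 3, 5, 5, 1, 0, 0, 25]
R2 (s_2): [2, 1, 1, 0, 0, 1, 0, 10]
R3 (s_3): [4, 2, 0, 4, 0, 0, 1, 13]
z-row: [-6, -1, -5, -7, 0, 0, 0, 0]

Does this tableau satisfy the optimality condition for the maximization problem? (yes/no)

The z-row has a negative entry -7 in column d, so it is not optimal.

no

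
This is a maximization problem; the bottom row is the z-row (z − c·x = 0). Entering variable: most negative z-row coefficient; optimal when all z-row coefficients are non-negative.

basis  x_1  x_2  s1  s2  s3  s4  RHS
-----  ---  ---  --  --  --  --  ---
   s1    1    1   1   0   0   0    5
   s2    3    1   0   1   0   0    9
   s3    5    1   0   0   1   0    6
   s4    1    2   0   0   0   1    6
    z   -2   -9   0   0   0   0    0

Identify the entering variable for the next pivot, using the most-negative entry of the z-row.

Negative z-row entries: x_1: -2, x_2: -9.
The most negative is -9 in column x_2, so x_2 enters.

x_2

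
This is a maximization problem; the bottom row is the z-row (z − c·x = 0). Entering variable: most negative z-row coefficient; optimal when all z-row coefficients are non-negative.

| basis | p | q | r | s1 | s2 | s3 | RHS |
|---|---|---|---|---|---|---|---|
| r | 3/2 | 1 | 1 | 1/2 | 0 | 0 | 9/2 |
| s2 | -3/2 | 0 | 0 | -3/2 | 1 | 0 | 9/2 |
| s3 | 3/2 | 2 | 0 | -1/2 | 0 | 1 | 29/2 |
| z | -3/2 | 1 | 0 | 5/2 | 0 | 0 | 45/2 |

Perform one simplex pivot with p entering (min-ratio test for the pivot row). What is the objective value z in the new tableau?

Ratio test on column p — row 1: (9/2)/(3/2) = 3; row 2: entry -3/2 ≤ 0; row 3: (29/2)/(3/2) = 29/3. Minimum is 3 at row 1 (r leaves); pivot element 3/2.
Pivot on row 1; the z-row RHS becomes 45/2 − (-3/2)·3 = 27.

27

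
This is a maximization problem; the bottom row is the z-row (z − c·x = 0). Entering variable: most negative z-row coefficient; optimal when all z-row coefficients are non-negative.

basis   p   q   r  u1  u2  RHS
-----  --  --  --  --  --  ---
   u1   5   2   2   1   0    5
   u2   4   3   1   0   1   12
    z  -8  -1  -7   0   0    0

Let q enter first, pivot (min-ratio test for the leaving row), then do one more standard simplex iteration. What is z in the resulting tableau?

Ratio test on column q — row 1: 5/2 = 5/2; row 2: 12/3 = 4. Minimum is 5/2 at row 1 (u1 leaves); pivot element 2.
Pivot on row 1; the z-row RHS becomes 0 − (-1)·(5/2) = 5/2.
Next entering variable (most negative z-row entry -6): r.
Ratio test on column r — row 1: (5/2)/1 = 5/2; row 2: entry -2 ≤ 0. Minimum is 5/2 at row 1 (q leaves); pivot element 1.
After the second pivot the z-row RHS is 5/2 − (-6)·(5/2) = 35/2.

35/2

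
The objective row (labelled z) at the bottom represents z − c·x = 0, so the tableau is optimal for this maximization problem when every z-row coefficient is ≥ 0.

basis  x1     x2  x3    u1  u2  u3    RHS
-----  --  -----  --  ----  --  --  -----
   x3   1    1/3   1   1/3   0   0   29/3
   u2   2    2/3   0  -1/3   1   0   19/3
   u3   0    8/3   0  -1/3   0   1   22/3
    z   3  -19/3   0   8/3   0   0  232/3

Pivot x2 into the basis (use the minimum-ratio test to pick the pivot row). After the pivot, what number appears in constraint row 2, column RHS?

Ratio test on column x2 — row 1: (29/3)/(1/3) = 29; row 2: (19/3)/(2/3) = 19/2; row 3: (22/3)/(8/3) = 11/4. Minimum is 11/4 at row 3 (u3 leaves); pivot element 8/3.
Divide row 3 by 8/3; eliminate column x2 from the other rows.
Row 2 update in column RHS: 19/3 − (2/3)·(11/4) = 9/2.

9/2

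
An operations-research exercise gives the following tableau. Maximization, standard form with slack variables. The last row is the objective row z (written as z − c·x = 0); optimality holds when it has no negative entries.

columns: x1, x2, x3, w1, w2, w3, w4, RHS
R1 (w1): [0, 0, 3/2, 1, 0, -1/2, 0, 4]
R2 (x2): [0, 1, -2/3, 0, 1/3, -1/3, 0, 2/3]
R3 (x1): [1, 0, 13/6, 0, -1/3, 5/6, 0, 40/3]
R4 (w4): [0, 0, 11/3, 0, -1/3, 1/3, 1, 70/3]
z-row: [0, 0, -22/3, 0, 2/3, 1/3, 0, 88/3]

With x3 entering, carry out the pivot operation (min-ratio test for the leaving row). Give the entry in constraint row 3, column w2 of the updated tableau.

-1/3

Ratio test on column x3 — row 1: 4/(3/2) = 8/3; row 2: entry -2/3 ≤ 0; row 3: (40/3)/(13/6) = 80/13; row 4: (70/3)/(11/3) = 70/11. Minimum is 8/3 at row 1 (w1 leaves); pivot element 3/2.
Divide row 1 by 3/2; eliminate column x3 from the other rows.
Row 3 update in column w2: -1/3 − (13/6)·0 = -1/3.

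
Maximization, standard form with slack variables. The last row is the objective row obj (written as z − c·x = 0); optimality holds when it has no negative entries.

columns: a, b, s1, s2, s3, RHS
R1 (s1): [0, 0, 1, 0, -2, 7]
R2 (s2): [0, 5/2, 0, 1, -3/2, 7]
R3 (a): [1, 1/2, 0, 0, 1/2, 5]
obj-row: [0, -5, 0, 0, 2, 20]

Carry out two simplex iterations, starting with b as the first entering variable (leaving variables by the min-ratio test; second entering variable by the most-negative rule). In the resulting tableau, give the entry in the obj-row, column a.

5/4

Ratio test on column b — row 1: entry 0 ≤ 0; row 2: 7/(5/2) = 14/5; row 3: 5/(1/2) = 10. Minimum is 14/5 at row 2 (s2 leaves); pivot element 5/2.
Divide row 2 by 5/2; eliminate column b from the other rows.
Second iteration: most negative obj-row entry is -1 in column s3, so s3 enters.
Ratio test on column s3 — row 1: entry -2 ≤ 0; row 2: entry -3/5 ≤ 0; row 3: (18/5)/(4/5) = 9/2. Minimum is 9/2 at row 3 (a leaves); pivot element 4/5.
Divide row 3 by 4/5; eliminate column s3 from the other rows.
After both pivots, the entry at the obj-row, column a is 5/4.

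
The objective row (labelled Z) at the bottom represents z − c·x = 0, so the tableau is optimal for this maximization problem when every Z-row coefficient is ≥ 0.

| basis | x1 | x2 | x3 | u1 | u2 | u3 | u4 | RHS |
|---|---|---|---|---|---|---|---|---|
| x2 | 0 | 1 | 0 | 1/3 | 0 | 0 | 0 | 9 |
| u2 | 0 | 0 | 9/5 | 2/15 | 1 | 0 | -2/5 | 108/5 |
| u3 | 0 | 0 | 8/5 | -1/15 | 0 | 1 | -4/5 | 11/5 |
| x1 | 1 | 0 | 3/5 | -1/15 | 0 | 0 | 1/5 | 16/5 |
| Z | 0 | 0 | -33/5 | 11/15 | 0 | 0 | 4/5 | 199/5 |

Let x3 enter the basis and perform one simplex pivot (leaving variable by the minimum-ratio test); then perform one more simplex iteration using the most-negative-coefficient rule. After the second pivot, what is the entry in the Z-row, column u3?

9/4

Ratio test on column x3 — row 1: entry 0 ≤ 0; row 2: (108/5)/(9/5) = 12; row 3: (11/5)/(8/5) = 11/8; row 4: (16/5)/(3/5) = 16/3. Minimum is 11/8 at row 3 (u3 leaves); pivot element 8/5.
Divide row 3 by 8/5; eliminate column x3 from the other rows.
Second iteration: most negative Z-row entry is -5/2 in column u4, so u4 enters.
Ratio test on column u4 — row 1: entry 0 ≤ 0; row 2: (153/8)/(1/2) = 153/4; row 3: entry -1/2 ≤ 0; row 4: (19/8)/(1/2) = 19/4. Minimum is 19/4 at row 4 (x1 leaves); pivot element 1/2.
Divide row 4 by 1/2; eliminate column u4 from the other rows.
After both pivots, the entry at the Z-row, column u3 is 9/4.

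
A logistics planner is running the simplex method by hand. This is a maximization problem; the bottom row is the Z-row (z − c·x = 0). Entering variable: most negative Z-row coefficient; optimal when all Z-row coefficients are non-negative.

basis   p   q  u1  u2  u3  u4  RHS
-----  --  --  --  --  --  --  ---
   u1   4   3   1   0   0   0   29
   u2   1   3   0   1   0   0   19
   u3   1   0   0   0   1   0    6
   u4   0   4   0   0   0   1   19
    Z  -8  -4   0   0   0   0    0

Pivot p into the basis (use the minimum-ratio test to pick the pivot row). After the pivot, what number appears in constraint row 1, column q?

3

Ratio test on column p — row 1: 29/4 = 29/4; row 2: 19/1 = 19; row 3: 6/1 = 6; row 4: entry 0 ≤ 0. Minimum is 6 at row 3 (u3 leaves); pivot element 1.
Divide row 3 by 1; eliminate column p from the other rows.
Row 1 update in column q: 3 − 4·0 = 3.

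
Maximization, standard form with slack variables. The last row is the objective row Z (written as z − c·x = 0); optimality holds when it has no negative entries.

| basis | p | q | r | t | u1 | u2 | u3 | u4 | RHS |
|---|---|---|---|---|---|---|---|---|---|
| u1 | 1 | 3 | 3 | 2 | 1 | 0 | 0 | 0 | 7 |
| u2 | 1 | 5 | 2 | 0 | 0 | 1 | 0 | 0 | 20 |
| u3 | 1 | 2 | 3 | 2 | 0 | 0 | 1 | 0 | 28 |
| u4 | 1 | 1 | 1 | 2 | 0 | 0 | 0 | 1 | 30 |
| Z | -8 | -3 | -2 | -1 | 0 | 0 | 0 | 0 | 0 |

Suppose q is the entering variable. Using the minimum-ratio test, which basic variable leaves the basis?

u1

Column q entries and ratios — u1: 7/3 = 7/3; u2: 20/5 = 4; u3: 28/2 = 14; u4: 30/1 = 30.
Smallest ratio is 7/3 in the row of u1, so u1 leaves.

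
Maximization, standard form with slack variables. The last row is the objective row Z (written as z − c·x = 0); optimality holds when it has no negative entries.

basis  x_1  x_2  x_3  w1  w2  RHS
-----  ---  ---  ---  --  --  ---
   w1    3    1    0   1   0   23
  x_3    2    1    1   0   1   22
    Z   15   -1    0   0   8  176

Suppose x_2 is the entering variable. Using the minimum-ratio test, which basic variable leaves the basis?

Column x_2 entries and ratios — w1: 23/1 = 23; x_3: 22/1 = 22.
Smallest ratio is 22 in the row of x_3, so x_3 leaves.

x_3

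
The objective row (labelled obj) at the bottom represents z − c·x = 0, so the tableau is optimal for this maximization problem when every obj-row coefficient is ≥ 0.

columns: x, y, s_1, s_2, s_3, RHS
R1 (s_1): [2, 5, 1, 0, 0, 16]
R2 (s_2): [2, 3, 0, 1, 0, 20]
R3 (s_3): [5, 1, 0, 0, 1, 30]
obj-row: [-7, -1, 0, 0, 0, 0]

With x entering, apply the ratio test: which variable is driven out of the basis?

Column x entries and ratios — s_1: 16/2 = 8; s_2: 20/2 = 10; s_3: 30/5 = 6.
Smallest ratio is 6 in the row of s_3, so s_3 leaves.

s_3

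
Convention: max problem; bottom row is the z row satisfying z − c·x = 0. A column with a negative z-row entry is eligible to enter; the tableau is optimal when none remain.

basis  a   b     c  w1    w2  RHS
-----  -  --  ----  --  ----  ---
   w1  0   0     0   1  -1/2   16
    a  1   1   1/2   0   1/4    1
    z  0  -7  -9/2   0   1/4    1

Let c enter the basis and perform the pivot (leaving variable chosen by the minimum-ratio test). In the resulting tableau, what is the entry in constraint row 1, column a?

Ratio test on column c — row 1: entry 0 ≤ 0; row 2: 1/(1/2) = 2. Minimum is 2 at row 2 (a leaves); pivot element 1/2.
Divide row 2 by 1/2; eliminate column c from the other rows.
Row 1 update in column a: 0 − 0·2 = 0.

0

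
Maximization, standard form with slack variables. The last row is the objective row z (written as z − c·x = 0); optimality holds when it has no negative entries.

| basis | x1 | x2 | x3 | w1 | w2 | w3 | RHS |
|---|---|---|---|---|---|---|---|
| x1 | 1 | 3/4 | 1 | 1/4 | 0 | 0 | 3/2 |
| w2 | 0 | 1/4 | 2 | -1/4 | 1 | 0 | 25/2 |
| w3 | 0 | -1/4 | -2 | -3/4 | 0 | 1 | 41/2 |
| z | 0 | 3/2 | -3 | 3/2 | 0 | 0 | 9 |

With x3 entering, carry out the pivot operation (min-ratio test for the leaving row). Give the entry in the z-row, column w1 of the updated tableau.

Ratio test on column x3 — row 1: (3/2)/1 = 3/2; row 2: (25/2)/2 = 25/4; row 3: entry -2 ≤ 0. Minimum is 3/2 at row 1 (x1 leaves); pivot element 1.
Divide row 1 by 1; eliminate column x3 from the other rows.
z-row update in column w1: 3/2 − (-3)·(1/4) = 9/4.

9/4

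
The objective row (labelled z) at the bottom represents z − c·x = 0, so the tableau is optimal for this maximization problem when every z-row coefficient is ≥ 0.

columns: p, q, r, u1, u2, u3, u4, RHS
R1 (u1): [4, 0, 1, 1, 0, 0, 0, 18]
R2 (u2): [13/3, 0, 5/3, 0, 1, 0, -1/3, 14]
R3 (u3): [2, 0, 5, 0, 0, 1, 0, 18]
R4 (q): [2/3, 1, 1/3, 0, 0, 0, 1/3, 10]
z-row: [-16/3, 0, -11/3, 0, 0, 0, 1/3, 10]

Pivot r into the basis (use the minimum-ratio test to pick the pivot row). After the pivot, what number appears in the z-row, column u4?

Ratio test on column r — row 1: 18/1 = 18; row 2: 14/(5/3) = 42/5; row 3: 18/5 = 18/5; row 4: 10/(1/3) = 30. Minimum is 18/5 at row 3 (u3 leaves); pivot element 5.
Divide row 3 by 5; eliminate column r from the other rows.
z-row update in column u4: 1/3 − (-11/3)·0 = 1/3.

1/3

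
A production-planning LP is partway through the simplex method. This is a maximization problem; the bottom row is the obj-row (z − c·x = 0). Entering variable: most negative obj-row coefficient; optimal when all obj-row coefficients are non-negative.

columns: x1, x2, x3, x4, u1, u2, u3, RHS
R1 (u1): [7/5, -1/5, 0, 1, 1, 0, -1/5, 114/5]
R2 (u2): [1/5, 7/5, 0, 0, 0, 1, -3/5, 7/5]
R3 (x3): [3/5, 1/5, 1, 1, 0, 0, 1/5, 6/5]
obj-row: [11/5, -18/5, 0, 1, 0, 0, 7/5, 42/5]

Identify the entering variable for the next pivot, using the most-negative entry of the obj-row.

Negative obj-row entries: x2: -18/5.
The most negative is -18/5 in column x2, so x2 enters.

x2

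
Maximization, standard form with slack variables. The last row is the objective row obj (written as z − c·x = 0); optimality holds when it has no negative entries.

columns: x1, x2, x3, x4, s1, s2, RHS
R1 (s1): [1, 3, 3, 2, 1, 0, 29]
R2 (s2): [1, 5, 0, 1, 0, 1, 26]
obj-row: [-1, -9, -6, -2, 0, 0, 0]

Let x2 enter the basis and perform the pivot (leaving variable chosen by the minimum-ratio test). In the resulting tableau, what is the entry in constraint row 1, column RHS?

Ratio test on column x2 — row 1: 29/3 = 29/3; row 2: 26/5 = 26/5. Minimum is 26/5 at row 2 (s2 leaves); pivot element 5.
Divide row 2 by 5; eliminate column x2 from the other rows.
Row 1 update in column RHS: 29 − 3·(26/5) = 67/5.

67/5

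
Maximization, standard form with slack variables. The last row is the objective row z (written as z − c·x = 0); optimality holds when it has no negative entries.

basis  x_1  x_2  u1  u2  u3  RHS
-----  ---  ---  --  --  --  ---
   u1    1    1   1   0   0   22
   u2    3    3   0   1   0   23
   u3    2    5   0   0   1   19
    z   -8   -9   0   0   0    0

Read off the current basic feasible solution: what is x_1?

0

x_1 is not in the basis, so in the current basic feasible solution x_1 = 0.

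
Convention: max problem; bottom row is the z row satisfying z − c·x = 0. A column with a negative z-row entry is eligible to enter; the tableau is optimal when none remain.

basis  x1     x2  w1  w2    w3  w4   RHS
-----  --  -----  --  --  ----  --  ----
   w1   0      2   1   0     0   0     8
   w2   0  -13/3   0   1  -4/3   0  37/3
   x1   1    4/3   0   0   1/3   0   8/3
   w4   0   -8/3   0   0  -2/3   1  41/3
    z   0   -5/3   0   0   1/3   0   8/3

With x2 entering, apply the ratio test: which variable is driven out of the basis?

Column x2 entries and ratios — w1: 8/2 = 4; w2: -13/3 ≤ 0, skip; x1: (8/3)/(4/3) = 2; w4: -8/3 ≤ 0, skip.
Smallest ratio is 2 in the row of x1, so x1 leaves.

x1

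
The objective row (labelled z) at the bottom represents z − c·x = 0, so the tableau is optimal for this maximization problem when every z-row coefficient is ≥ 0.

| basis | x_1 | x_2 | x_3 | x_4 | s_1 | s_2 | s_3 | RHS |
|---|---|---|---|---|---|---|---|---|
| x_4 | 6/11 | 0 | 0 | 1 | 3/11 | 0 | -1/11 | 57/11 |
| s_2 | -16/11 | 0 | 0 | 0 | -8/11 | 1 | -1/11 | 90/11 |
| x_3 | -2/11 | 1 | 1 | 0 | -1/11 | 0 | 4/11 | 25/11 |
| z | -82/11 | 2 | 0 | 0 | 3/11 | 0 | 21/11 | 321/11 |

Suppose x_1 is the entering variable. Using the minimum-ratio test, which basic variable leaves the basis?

x_4

Column x_1 entries and ratios — x_4: (57/11)/(6/11) = 19/2; s_2: -16/11 ≤ 0, skip; x_3: -2/11 ≤ 0, skip.
Smallest ratio is 19/2 in the row of x_4, so x_4 leaves.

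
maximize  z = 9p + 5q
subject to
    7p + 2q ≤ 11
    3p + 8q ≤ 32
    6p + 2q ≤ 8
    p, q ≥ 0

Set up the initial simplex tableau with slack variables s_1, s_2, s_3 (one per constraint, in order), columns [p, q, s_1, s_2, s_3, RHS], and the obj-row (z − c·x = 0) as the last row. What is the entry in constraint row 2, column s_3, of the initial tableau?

0

Slack s_3 belongs to constraint 3; its column is the unit vector e_3, so the entry in row 2 is 0.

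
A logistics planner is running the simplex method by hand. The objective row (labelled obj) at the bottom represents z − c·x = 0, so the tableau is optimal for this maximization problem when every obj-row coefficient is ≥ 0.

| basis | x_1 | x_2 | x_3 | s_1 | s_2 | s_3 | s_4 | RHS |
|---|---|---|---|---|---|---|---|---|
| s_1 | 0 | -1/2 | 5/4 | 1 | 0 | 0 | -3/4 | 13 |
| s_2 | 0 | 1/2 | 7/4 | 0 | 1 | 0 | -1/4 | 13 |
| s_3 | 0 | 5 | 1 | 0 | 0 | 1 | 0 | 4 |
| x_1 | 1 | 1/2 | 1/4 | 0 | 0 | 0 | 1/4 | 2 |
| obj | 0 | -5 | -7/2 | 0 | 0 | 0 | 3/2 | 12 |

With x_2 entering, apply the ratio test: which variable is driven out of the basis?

s_3

Column x_2 entries and ratios — s_1: -1/2 ≤ 0, skip; s_2: 13/(1/2) = 26; s_3: 4/5 = 4/5; x_1: 2/(1/2) = 4.
Smallest ratio is 4/5 in the row of s_3, so s_3 leaves.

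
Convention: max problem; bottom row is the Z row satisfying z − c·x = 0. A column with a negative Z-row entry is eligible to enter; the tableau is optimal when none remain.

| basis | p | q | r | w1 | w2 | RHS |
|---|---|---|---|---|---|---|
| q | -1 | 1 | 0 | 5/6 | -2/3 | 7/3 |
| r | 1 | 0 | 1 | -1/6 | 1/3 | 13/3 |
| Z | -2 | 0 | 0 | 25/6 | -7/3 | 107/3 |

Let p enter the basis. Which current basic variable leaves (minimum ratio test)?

Column p entries and ratios — q: -1 ≤ 0, skip; r: (13/3)/1 = 13/3.
Smallest ratio is 13/3 in the row of r, so r leaves.

r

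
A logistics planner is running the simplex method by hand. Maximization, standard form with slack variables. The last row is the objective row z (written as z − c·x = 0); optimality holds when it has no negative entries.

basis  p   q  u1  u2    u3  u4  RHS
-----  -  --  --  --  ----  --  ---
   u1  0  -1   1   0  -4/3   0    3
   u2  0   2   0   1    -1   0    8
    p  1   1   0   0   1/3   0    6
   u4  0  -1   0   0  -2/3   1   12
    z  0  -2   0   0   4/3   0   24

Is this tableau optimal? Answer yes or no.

The z-row has a negative entry -2 in column q, so it is not optimal.

no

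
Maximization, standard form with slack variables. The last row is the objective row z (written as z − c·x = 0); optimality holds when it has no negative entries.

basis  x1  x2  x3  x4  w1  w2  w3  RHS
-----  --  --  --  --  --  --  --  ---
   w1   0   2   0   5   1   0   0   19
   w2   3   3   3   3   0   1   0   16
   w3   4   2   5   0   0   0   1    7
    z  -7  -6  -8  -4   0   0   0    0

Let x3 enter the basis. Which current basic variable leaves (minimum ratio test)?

Column x3 entries and ratios — w1: 0 ≤ 0, skip; w2: 16/3 = 16/3; w3: 7/5 = 7/5.
Smallest ratio is 7/5 in the row of w3, so w3 leaves.

w3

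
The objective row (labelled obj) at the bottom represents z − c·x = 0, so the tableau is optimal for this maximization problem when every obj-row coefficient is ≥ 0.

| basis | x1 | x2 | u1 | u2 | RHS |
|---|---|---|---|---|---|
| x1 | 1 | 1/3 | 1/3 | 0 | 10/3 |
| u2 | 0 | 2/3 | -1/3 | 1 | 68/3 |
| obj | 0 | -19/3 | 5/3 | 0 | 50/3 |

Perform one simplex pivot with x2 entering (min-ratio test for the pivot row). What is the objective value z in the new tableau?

80

Ratio test on column x2 — row 1: (10/3)/(1/3) = 10; row 2: (68/3)/(2/3) = 34. Minimum is 10 at row 1 (x1 leaves); pivot element 1/3.
Pivot on row 1; the obj-row RHS becomes 50/3 − (-19/3)·10 = 80.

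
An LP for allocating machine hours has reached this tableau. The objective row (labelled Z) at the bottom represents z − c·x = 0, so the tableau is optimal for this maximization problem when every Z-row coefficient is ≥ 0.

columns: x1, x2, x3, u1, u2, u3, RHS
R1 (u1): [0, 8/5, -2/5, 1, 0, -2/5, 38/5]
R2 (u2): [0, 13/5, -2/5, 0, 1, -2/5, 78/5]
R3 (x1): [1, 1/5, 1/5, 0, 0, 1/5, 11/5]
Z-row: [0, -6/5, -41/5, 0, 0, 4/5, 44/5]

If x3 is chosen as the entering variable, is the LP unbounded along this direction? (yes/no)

no

Column x3 has positive entries in row(s) 3, so the ratio test bounds it — not unbounded.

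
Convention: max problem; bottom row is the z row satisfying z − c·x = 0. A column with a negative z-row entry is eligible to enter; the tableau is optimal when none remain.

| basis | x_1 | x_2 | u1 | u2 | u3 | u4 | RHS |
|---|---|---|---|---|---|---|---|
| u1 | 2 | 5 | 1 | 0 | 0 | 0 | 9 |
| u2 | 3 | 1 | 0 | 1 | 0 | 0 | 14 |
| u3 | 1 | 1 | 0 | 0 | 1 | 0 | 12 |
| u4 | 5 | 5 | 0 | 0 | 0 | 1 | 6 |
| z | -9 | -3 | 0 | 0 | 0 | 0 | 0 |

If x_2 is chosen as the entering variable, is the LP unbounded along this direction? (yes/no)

Column x_2 has positive entries in row(s) 1, 2, 3, 4, so the ratio test bounds it — not unbounded.

no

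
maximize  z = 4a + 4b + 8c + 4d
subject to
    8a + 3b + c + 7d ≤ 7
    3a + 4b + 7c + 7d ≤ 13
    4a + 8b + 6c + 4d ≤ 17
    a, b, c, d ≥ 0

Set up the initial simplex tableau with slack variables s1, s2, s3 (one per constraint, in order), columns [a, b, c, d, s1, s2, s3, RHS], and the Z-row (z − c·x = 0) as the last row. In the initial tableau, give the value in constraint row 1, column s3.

Slack s3 belongs to constraint 3; its column is the unit vector e_3, so the entry in row 1 is 0.

0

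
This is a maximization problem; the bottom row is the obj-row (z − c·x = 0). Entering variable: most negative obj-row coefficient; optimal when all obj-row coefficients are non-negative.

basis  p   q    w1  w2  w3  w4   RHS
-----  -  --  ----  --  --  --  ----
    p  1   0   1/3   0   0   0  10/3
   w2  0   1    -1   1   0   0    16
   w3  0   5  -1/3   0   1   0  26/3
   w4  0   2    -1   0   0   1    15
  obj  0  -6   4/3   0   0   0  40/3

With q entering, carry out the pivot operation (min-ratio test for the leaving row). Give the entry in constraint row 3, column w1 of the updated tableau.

-1/15

Ratio test on column q — row 1: entry 0 ≤ 0; row 2: 16/1 = 16; row 3: (26/3)/5 = 26/15; row 4: 15/2 = 15/2. Minimum is 26/15 at row 3 (w3 leaves); pivot element 5.
Divide row 3 by 5; eliminate column q from the other rows.
In the new row 3, the w1 entry is the old entry divided by the pivot: (-1/3)/5 = -1/15.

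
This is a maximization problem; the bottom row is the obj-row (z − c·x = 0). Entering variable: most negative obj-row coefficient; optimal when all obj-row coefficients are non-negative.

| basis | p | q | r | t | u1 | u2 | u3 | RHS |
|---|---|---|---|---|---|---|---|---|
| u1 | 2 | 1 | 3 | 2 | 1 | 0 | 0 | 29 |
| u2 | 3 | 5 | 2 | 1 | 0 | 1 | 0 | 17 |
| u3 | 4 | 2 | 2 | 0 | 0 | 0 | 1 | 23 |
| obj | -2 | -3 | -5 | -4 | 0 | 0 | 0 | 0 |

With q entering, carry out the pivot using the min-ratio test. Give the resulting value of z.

51/5

Ratio test on column q — row 1: 29/1 = 29; row 2: 17/5 = 17/5; row 3: 23/2 = 23/2. Minimum is 17/5 at row 2 (u2 leaves); pivot element 5.
Pivot on row 2; the obj-row RHS becomes 0 − (-3)·(17/5) = 51/5.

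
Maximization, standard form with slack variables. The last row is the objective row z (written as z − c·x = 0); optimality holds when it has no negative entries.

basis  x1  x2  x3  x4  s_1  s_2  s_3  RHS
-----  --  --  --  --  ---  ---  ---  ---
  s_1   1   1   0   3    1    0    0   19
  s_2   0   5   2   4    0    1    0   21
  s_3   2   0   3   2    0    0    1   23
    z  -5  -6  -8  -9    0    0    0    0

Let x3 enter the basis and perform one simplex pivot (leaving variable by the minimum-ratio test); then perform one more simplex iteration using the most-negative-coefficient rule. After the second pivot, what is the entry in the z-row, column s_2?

6/5

Ratio test on column x3 — row 1: entry 0 ≤ 0; row 2: 21/2 = 21/2; row 3: 23/3 = 23/3. Minimum is 23/3 at row 3 (s_3 leaves); pivot element 3.
Divide row 3 by 3; eliminate column x3 from the other rows.
Second iteration: most negative z-row entry is -6 in column x2, so x2 enters.
Ratio test on column x2 — row 1: 19/1 = 19; row 2: (17/3)/5 = 17/15; row 3: entry 0 ≤ 0. Minimum is 17/15 at row 2 (s_2 leaves); pivot element 5.
Divide row 2 by 5; eliminate column x2 from the other rows.
After both pivots, the entry at the z-row, column s_2 is 6/5.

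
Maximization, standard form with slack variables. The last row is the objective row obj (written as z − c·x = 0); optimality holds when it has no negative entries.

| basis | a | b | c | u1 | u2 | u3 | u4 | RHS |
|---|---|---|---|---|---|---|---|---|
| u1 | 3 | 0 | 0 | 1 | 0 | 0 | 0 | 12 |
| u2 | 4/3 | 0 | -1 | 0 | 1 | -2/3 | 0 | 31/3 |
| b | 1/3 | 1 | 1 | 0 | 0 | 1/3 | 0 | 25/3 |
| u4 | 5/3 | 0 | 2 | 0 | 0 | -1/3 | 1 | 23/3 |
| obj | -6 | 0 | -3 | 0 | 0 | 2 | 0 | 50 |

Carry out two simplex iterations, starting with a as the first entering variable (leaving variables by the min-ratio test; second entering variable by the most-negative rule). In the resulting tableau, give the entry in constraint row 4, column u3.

-1/6

Ratio test on column a — row 1: 12/3 = 4; row 2: (31/3)/(4/3) = 31/4; row 3: (25/3)/(1/3) = 25; row 4: (23/3)/(5/3) = 23/5. Minimum is 4 at row 1 (u1 leaves); pivot element 3.
Divide row 1 by 3; eliminate column a from the other rows.
Second iteration: most negative obj-row entry is -3 in column c, so c enters.
Ratio test on column c — row 1: entry 0 ≤ 0; row 2: entry -1 ≤ 0; row 3: 7/1 = 7; row 4: 1/2 = 1/2. Minimum is 1/2 at row 4 (u4 leaves); pivot element 2.
Divide row 4 by 2; eliminate column c from the other rows.
After both pivots, the entry at constraint row 4, column u3 is -1/6.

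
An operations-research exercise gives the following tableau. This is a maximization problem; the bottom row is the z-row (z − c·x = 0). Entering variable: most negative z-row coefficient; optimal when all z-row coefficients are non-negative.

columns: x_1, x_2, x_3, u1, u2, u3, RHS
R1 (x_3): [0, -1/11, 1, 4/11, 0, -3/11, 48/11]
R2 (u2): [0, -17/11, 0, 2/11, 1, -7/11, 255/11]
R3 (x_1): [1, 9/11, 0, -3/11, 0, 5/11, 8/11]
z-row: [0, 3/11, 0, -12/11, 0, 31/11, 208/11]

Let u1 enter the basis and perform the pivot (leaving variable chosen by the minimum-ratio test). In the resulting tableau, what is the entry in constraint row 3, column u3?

1/4

Ratio test on column u1 — row 1: (48/11)/(4/11) = 12; row 2: (255/11)/(2/11) = 255/2; row 3: entry -3/11 ≤ 0. Minimum is 12 at row 1 (x_3 leaves); pivot element 4/11.
Divide row 1 by 4/11; eliminate column u1 from the other rows.
Row 3 update in column u3: 5/11 − (-3/11)·(-3/4) = 1/4.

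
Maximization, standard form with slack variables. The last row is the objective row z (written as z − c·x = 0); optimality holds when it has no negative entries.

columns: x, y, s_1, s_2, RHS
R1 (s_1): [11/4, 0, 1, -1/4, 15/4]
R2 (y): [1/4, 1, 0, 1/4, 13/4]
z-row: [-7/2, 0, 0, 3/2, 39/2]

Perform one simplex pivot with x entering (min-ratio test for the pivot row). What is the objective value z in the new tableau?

Ratio test on column x — row 1: (15/4)/(11/4) = 15/11; row 2: (13/4)/(1/4) = 13. Minimum is 15/11 at row 1 (s_1 leaves); pivot element 11/4.
Pivot on row 1; the z-row RHS becomes 39/2 − (-7/2)·(15/11) = 267/11.

267/11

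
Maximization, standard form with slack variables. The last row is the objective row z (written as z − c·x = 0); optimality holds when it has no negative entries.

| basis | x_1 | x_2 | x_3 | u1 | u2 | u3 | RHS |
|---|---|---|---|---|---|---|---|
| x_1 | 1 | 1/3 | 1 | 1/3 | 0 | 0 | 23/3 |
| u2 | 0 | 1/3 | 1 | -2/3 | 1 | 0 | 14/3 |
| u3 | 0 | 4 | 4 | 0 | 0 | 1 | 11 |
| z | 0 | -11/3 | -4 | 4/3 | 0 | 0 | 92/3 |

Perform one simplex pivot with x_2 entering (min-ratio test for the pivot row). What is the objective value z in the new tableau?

Ratio test on column x_2 — row 1: (23/3)/(1/3) = 23; row 2: (14/3)/(1/3) = 14; row 3: 11/4 = 11/4. Minimum is 11/4 at row 3 (u3 leaves); pivot element 4.
Pivot on row 3; the z-row RHS becomes 92/3 − (-11/3)·(11/4) = 163/4.

163/4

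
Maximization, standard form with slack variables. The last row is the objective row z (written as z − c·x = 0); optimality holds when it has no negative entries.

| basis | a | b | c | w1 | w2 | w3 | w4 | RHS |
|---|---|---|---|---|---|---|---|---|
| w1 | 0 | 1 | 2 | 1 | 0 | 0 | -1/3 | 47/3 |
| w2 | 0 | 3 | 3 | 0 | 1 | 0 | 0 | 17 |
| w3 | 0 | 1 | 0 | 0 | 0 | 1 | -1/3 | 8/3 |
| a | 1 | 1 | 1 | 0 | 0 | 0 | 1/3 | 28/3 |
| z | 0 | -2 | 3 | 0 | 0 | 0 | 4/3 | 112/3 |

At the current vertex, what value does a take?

a is basic (row 4); its value is the RHS of that row, 28/3.

28/3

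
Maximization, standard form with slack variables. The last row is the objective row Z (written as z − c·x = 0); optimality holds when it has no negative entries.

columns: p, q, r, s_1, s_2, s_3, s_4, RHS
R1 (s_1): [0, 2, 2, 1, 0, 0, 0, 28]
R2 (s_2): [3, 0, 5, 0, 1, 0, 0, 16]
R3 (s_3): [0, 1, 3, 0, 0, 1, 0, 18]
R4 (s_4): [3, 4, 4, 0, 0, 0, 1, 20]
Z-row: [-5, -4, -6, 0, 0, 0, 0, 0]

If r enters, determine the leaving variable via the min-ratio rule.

Column r entries and ratios — s_1: 28/2 = 14; s_2: 16/5 = 16/5; s_3: 18/3 = 6; s_4: 20/4 = 5.
Smallest ratio is 16/5 in the row of s_2, so s_2 leaves.

s_2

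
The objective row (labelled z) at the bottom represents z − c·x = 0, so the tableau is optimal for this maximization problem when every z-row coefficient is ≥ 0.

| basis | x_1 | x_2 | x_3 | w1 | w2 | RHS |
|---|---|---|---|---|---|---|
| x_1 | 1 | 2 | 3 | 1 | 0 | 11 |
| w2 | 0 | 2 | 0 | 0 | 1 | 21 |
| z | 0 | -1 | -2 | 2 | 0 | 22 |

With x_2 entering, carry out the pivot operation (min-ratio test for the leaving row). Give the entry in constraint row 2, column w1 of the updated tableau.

Ratio test on column x_2 — row 1: 11/2 = 11/2; row 2: 21/2 = 21/2. Minimum is 11/2 at row 1 (x_1 leaves); pivot element 2.
Divide row 1 by 2; eliminate column x_2 from the other rows.
Row 2 update in column w1: 0 − 2·(1/2) = -1.

-1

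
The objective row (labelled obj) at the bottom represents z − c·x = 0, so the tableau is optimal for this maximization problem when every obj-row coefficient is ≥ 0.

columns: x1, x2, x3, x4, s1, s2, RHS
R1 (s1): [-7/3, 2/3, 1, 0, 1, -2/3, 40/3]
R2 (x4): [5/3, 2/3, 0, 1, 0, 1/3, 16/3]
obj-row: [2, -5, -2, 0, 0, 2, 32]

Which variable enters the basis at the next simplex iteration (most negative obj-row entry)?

Negative obj-row entries: x2: -5, x3: -2.
The most negative is -5 in column x2, so x2 enters.

x2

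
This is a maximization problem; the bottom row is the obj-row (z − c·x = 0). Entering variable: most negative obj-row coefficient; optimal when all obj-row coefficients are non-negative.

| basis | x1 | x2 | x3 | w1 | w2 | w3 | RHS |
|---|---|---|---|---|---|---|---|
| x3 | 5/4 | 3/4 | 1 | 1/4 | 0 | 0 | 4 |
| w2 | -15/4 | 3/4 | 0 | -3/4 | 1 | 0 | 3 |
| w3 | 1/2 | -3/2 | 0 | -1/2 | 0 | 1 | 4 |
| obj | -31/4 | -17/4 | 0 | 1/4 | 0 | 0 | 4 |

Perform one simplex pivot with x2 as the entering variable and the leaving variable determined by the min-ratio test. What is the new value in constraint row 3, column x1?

Ratio test on column x2 — row 1: 4/(3/4) = 16/3; row 2: 3/(3/4) = 4; row 3: entry -3/2 ≤ 0. Minimum is 4 at row 2 (w2 leaves); pivot element 3/4.
Divide row 2 by 3/4; eliminate column x2 from the other rows.
Row 3 update in column x1: 1/2 − (-3/2)·(-5) = -7.

-7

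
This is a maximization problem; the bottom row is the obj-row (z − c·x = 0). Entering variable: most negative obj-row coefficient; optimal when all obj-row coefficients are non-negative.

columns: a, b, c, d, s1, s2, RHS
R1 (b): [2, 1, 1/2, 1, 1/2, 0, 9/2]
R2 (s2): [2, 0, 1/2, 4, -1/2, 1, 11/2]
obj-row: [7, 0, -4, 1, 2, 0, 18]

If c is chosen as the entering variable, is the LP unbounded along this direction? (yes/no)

Column c has positive entries in row(s) 1, 2, so the ratio test bounds it — not unbounded.

no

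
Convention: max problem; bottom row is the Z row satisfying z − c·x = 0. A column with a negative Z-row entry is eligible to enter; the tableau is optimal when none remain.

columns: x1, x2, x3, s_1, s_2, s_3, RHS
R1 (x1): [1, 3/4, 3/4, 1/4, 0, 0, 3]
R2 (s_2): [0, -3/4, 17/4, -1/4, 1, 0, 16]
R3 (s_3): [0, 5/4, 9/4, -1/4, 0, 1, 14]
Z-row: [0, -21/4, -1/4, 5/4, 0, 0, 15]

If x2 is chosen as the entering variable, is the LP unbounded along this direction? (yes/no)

no

Column x2 has positive entries in row(s) 1, 3, so the ratio test bounds it — not unbounded.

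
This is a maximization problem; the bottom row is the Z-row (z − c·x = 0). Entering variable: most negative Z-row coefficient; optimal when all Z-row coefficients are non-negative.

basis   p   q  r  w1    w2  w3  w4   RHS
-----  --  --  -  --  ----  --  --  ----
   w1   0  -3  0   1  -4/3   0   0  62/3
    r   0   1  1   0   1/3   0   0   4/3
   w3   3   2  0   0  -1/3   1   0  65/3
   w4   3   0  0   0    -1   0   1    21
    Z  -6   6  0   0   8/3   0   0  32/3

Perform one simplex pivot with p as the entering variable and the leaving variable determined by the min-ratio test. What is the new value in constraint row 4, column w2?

Ratio test on column p — row 1: entry 0 ≤ 0; row 2: entry 0 ≤ 0; row 3: (65/3)/3 = 65/9; row 4: 21/3 = 7. Minimum is 7 at row 4 (w4 leaves); pivot element 3.
Divide row 4 by 3; eliminate column p from the other rows.
In the new row 4, the w2 entry is the old entry divided by the pivot: (-1)/3 = -1/3.

-1/3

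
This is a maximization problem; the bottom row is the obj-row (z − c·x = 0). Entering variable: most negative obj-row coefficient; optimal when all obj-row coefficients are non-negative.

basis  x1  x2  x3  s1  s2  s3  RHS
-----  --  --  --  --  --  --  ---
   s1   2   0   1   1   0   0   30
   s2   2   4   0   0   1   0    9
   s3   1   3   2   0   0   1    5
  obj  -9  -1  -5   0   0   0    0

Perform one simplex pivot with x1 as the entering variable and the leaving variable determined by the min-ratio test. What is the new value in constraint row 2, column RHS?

Ratio test on column x1 — row 1: 30/2 = 15; row 2: 9/2 = 9/2; row 3: 5/1 = 5. Minimum is 9/2 at row 2 (s2 leaves); pivot element 2.
Divide row 2 by 2; eliminate column x1 from the other rows.
In the new row 2, the RHS entry is the old entry divided by the pivot: 9/2 = 9/2.

9/2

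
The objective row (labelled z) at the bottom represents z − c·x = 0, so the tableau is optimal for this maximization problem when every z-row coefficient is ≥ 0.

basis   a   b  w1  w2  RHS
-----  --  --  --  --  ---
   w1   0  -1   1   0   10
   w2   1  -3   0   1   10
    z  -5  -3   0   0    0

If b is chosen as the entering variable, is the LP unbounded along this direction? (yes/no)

Every constraint-row entry in column b is ≤ 0, so increasing b is unbounded.

yes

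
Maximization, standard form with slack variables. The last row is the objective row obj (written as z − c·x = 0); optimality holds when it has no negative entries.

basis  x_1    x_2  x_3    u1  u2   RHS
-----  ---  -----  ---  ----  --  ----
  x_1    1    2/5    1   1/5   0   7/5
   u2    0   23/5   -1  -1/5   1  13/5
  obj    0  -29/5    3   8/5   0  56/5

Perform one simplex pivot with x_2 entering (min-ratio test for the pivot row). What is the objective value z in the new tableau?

Ratio test on column x_2 — row 1: (7/5)/(2/5) = 7/2; row 2: (13/5)/(23/5) = 13/23. Minimum is 13/23 at row 2 (u2 leaves); pivot element 23/5.
Pivot on row 2; the obj-row RHS becomes 56/5 − (-29/5)·(13/23) = 333/23.

333/23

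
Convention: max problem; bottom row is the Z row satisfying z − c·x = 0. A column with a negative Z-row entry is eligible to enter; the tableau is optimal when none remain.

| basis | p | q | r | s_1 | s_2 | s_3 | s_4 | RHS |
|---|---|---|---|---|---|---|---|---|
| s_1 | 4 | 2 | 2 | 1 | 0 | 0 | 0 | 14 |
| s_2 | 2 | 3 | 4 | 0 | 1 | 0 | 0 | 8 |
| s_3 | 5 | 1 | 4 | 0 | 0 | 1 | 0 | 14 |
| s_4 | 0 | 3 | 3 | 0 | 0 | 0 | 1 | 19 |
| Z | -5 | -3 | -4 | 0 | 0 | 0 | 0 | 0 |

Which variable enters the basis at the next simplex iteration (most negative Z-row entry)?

p

Negative Z-row entries: p: -5, q: -3, r: -4.
The most negative is -5 in column p, so p enters.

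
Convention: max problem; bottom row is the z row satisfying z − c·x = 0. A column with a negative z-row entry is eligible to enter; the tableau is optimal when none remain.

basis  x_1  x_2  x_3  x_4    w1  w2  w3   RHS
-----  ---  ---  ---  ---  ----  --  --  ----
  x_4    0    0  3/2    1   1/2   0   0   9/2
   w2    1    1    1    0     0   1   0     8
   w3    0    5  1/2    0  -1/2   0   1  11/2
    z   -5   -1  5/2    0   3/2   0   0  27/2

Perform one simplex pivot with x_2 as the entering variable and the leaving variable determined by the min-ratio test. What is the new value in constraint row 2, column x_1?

Ratio test on column x_2 — row 1: entry 0 ≤ 0; row 2: 8/1 = 8; row 3: (11/2)/5 = 11/10. Minimum is 11/10 at row 3 (w3 leaves); pivot element 5.
Divide row 3 by 5; eliminate column x_2 from the other rows.
Row 2 update in column x_1: 1 − 1·0 = 1.

1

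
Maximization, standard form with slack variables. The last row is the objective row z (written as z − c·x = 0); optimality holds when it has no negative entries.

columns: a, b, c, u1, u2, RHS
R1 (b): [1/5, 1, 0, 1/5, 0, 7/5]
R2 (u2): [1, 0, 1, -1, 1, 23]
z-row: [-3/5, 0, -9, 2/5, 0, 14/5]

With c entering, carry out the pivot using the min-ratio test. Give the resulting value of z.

1049/5

Ratio test on column c — row 1: entry 0 ≤ 0; row 2: 23/1 = 23. Minimum is 23 at row 2 (u2 leaves); pivot element 1.
Pivot on row 2; the z-row RHS becomes 14/5 − (-9)·23 = 1049/5.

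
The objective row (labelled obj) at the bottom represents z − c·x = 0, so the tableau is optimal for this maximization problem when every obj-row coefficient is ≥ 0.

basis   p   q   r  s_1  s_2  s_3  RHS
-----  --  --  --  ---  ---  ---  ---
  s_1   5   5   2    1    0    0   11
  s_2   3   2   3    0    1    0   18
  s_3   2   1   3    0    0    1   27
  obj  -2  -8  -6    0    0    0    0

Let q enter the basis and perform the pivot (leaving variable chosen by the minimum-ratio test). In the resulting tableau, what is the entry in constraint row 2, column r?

Ratio test on column q — row 1: 11/5 = 11/5; row 2: 18/2 = 9; row 3: 27/1 = 27. Minimum is 11/5 at row 1 (s_1 leaves); pivot element 5.
Divide row 1 by 5; eliminate column q from the other rows.
Row 2 update in column r: 3 − 2·(2/5) = 11/5.

11/5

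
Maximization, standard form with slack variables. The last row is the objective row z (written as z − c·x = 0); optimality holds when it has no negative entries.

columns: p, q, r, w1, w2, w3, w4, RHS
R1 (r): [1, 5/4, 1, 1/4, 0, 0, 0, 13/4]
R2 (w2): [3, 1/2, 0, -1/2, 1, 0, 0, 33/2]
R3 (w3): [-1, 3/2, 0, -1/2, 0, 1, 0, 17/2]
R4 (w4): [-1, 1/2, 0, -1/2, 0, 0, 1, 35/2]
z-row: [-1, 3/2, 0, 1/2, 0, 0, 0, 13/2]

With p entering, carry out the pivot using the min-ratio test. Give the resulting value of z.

39/4

Ratio test on column p — row 1: (13/4)/1 = 13/4; row 2: (33/2)/3 = 11/2; row 3: entry -1 ≤ 0; row 4: entry -1 ≤ 0. Minimum is 13/4 at row 1 (r leaves); pivot element 1.
Pivot on row 1; the z-row RHS becomes 13/2 − (-1)·(13/4) = 39/4.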